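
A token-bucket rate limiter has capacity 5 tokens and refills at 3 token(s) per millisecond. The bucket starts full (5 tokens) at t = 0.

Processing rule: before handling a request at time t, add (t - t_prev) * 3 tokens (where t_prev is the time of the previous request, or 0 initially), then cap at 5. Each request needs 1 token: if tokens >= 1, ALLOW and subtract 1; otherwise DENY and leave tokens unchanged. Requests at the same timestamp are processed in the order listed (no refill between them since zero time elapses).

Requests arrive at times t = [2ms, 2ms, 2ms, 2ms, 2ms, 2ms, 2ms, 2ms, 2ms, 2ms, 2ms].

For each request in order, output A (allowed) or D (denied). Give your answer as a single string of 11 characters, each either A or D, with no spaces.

Simulating step by step:
  req#1 t=2ms: ALLOW
  req#2 t=2ms: ALLOW
  req#3 t=2ms: ALLOW
  req#4 t=2ms: ALLOW
  req#5 t=2ms: ALLOW
  req#6 t=2ms: DENY
  req#7 t=2ms: DENY
  req#8 t=2ms: DENY
  req#9 t=2ms: DENY
  req#10 t=2ms: DENY
  req#11 t=2ms: DENY

Answer: AAAAADDDDDD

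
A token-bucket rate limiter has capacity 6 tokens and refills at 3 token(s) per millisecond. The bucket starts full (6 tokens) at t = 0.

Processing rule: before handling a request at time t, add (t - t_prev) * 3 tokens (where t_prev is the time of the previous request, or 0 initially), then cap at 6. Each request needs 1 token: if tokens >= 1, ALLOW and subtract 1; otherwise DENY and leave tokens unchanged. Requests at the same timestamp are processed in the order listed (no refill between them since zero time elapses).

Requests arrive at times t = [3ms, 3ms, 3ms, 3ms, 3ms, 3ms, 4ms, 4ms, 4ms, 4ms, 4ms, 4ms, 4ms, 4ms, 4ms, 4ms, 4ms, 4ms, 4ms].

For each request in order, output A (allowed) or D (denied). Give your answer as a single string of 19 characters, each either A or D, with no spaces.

Answer: AAAAAAAAADDDDDDDDDD

Derivation:
Simulating step by step:
  req#1 t=3ms: ALLOW
  req#2 t=3ms: ALLOW
  req#3 t=3ms: ALLOW
  req#4 t=3ms: ALLOW
  req#5 t=3ms: ALLOW
  req#6 t=3ms: ALLOW
  req#7 t=4ms: ALLOW
  req#8 t=4ms: ALLOW
  req#9 t=4ms: ALLOW
  req#10 t=4ms: DENY
  req#11 t=4ms: DENY
  req#12 t=4ms: DENY
  req#13 t=4ms: DENY
  req#14 t=4ms: DENY
  req#15 t=4ms: DENY
  req#16 t=4ms: DENY
  req#17 t=4ms: DENY
  req#18 t=4ms: DENY
  req#19 t=4ms: DENY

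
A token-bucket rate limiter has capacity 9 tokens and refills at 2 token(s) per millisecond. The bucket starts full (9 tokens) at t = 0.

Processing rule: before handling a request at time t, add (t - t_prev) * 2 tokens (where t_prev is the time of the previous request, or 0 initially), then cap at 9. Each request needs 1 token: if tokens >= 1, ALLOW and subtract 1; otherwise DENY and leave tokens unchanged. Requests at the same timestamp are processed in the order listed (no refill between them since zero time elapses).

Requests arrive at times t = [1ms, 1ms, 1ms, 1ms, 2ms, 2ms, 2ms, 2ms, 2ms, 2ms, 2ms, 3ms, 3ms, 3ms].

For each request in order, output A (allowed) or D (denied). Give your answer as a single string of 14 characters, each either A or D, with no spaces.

Answer: AAAAAAAAAAAAAD

Derivation:
Simulating step by step:
  req#1 t=1ms: ALLOW
  req#2 t=1ms: ALLOW
  req#3 t=1ms: ALLOW
  req#4 t=1ms: ALLOW
  req#5 t=2ms: ALLOW
  req#6 t=2ms: ALLOW
  req#7 t=2ms: ALLOW
  req#8 t=2ms: ALLOW
  req#9 t=2ms: ALLOW
  req#10 t=2ms: ALLOW
  req#11 t=2ms: ALLOW
  req#12 t=3ms: ALLOW
  req#13 t=3ms: ALLOW
  req#14 t=3ms: DENY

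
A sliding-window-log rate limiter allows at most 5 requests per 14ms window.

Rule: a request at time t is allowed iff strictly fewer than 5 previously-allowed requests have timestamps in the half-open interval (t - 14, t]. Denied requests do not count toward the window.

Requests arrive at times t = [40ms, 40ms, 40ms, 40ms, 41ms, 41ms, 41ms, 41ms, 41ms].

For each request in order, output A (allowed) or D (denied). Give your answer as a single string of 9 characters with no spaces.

Tracking allowed requests in the window:
  req#1 t=40ms: ALLOW
  req#2 t=40ms: ALLOW
  req#3 t=40ms: ALLOW
  req#4 t=40ms: ALLOW
  req#5 t=41ms: ALLOW
  req#6 t=41ms: DENY
  req#7 t=41ms: DENY
  req#8 t=41ms: DENY
  req#9 t=41ms: DENY

Answer: AAAAADDDD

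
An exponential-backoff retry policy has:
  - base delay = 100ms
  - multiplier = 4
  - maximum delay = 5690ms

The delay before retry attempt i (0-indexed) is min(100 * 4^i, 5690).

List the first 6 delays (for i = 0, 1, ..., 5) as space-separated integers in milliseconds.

Computing each delay:
  i=0: min(100*4^0, 5690) = 100
  i=1: min(100*4^1, 5690) = 400
  i=2: min(100*4^2, 5690) = 1600
  i=3: min(100*4^3, 5690) = 5690
  i=4: min(100*4^4, 5690) = 5690
  i=5: min(100*4^5, 5690) = 5690

Answer: 100 400 1600 5690 5690 5690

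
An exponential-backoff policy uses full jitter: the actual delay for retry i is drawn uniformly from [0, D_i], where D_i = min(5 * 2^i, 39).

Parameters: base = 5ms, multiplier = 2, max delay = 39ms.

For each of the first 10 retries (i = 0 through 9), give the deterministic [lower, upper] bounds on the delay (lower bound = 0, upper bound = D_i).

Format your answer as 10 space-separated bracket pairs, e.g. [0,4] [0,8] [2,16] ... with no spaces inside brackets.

Computing bounds per retry:
  i=0: D_i=min(5*2^0,39)=5, bounds=[0,5]
  i=1: D_i=min(5*2^1,39)=10, bounds=[0,10]
  i=2: D_i=min(5*2^2,39)=20, bounds=[0,20]
  i=3: D_i=min(5*2^3,39)=39, bounds=[0,39]
  i=4: D_i=min(5*2^4,39)=39, bounds=[0,39]
  i=5: D_i=min(5*2^5,39)=39, bounds=[0,39]
  i=6: D_i=min(5*2^6,39)=39, bounds=[0,39]
  i=7: D_i=min(5*2^7,39)=39, bounds=[0,39]
  i=8: D_i=min(5*2^8,39)=39, bounds=[0,39]
  i=9: D_i=min(5*2^9,39)=39, bounds=[0,39]

Answer: [0,5] [0,10] [0,20] [0,39] [0,39] [0,39] [0,39] [0,39] [0,39] [0,39]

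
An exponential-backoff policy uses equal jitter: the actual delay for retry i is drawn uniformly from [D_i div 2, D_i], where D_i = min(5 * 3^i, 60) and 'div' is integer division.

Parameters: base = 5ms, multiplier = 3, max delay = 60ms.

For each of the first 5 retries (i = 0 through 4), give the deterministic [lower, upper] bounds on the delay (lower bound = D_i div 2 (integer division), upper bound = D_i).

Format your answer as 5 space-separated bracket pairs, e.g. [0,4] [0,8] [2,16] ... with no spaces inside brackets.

Answer: [2,5] [7,15] [22,45] [30,60] [30,60]

Derivation:
Computing bounds per retry:
  i=0: D_i=min(5*3^0,60)=5, bounds=[2,5]
  i=1: D_i=min(5*3^1,60)=15, bounds=[7,15]
  i=2: D_i=min(5*3^2,60)=45, bounds=[22,45]
  i=3: D_i=min(5*3^3,60)=60, bounds=[30,60]
  i=4: D_i=min(5*3^4,60)=60, bounds=[30,60]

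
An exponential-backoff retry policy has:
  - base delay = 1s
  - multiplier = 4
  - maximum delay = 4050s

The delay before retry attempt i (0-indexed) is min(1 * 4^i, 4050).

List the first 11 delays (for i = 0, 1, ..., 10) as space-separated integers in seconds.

Answer: 1 4 16 64 256 1024 4050 4050 4050 4050 4050

Derivation:
Computing each delay:
  i=0: min(1*4^0, 4050) = 1
  i=1: min(1*4^1, 4050) = 4
  i=2: min(1*4^2, 4050) = 16
  i=3: min(1*4^3, 4050) = 64
  i=4: min(1*4^4, 4050) = 256
  i=5: min(1*4^5, 4050) = 1024
  i=6: min(1*4^6, 4050) = 4050
  i=7: min(1*4^7, 4050) = 4050
  i=8: min(1*4^8, 4050) = 4050
  i=9: min(1*4^9, 4050) = 4050
  i=10: min(1*4^10, 4050) = 4050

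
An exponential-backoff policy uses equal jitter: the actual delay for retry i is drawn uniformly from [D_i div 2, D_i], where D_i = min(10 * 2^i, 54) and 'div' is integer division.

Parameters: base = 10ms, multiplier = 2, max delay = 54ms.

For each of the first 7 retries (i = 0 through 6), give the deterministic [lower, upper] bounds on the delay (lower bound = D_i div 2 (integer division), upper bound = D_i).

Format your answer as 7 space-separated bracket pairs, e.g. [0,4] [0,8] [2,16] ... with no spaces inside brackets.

Answer: [5,10] [10,20] [20,40] [27,54] [27,54] [27,54] [27,54]

Derivation:
Computing bounds per retry:
  i=0: D_i=min(10*2^0,54)=10, bounds=[5,10]
  i=1: D_i=min(10*2^1,54)=20, bounds=[10,20]
  i=2: D_i=min(10*2^2,54)=40, bounds=[20,40]
  i=3: D_i=min(10*2^3,54)=54, bounds=[27,54]
  i=4: D_i=min(10*2^4,54)=54, bounds=[27,54]
  i=5: D_i=min(10*2^5,54)=54, bounds=[27,54]
  i=6: D_i=min(10*2^6,54)=54, bounds=[27,54]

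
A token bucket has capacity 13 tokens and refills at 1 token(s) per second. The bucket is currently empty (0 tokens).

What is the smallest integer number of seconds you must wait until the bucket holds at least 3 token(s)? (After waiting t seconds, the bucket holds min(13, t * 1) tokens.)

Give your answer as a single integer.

Answer: 3

Derivation:
Need t * 1 >= 3, so t >= 3/1.
Smallest integer t = ceil(3/1) = 3.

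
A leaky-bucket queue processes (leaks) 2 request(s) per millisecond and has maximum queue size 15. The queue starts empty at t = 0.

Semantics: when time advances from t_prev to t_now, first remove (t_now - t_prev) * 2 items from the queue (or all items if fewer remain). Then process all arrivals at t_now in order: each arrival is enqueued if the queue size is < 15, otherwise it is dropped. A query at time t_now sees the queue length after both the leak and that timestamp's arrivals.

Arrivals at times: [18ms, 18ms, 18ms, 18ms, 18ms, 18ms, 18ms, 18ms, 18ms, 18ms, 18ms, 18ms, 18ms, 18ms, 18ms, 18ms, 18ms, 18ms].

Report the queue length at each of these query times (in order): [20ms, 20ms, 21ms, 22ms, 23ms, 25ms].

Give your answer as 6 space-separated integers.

Queue lengths at query times:
  query t=20ms: backlog = 11
  query t=20ms: backlog = 11
  query t=21ms: backlog = 9
  query t=22ms: backlog = 7
  query t=23ms: backlog = 5
  query t=25ms: backlog = 1

Answer: 11 11 9 7 5 1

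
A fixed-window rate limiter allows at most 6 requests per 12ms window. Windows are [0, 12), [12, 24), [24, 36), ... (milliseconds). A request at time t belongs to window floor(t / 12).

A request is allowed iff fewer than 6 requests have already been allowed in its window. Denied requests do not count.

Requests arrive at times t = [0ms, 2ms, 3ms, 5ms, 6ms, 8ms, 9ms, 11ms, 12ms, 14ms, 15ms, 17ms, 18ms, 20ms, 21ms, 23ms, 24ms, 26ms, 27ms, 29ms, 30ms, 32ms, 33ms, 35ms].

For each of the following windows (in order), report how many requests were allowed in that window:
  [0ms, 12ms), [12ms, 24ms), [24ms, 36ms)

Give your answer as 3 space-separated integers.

Processing requests:
  req#1 t=0ms (window 0): ALLOW
  req#2 t=2ms (window 0): ALLOW
  req#3 t=3ms (window 0): ALLOW
  req#4 t=5ms (window 0): ALLOW
  req#5 t=6ms (window 0): ALLOW
  req#6 t=8ms (window 0): ALLOW
  req#7 t=9ms (window 0): DENY
  req#8 t=11ms (window 0): DENY
  req#9 t=12ms (window 1): ALLOW
  req#10 t=14ms (window 1): ALLOW
  req#11 t=15ms (window 1): ALLOW
  req#12 t=17ms (window 1): ALLOW
  req#13 t=18ms (window 1): ALLOW
  req#14 t=20ms (window 1): ALLOW
  req#15 t=21ms (window 1): DENY
  req#16 t=23ms (window 1): DENY
  req#17 t=24ms (window 2): ALLOW
  req#18 t=26ms (window 2): ALLOW
  req#19 t=27ms (window 2): ALLOW
  req#20 t=29ms (window 2): ALLOW
  req#21 t=30ms (window 2): ALLOW
  req#22 t=32ms (window 2): ALLOW
  req#23 t=33ms (window 2): DENY
  req#24 t=35ms (window 2): DENY

Allowed counts by window: 6 6 6

Answer: 6 6 6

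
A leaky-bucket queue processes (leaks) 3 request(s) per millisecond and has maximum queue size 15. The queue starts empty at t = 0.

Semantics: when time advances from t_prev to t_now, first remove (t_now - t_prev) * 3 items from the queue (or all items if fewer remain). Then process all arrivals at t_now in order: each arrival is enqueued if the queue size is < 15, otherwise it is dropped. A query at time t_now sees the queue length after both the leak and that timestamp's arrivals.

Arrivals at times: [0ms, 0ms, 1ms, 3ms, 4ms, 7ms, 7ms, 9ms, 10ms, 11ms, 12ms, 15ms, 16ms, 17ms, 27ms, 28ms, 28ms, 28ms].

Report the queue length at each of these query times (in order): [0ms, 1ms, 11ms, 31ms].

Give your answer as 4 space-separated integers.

Queue lengths at query times:
  query t=0ms: backlog = 2
  query t=1ms: backlog = 1
  query t=11ms: backlog = 1
  query t=31ms: backlog = 0

Answer: 2 1 1 0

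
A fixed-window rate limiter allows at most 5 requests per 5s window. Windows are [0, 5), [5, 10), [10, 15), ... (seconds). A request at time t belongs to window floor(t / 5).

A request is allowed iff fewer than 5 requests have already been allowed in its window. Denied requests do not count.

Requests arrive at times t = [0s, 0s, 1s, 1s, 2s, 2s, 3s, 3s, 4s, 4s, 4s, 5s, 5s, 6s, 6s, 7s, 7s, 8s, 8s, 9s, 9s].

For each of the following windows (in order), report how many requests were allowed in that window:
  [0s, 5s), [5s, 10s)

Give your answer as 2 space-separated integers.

Answer: 5 5

Derivation:
Processing requests:
  req#1 t=0s (window 0): ALLOW
  req#2 t=0s (window 0): ALLOW
  req#3 t=1s (window 0): ALLOW
  req#4 t=1s (window 0): ALLOW
  req#5 t=2s (window 0): ALLOW
  req#6 t=2s (window 0): DENY
  req#7 t=3s (window 0): DENY
  req#8 t=3s (window 0): DENY
  req#9 t=4s (window 0): DENY
  req#10 t=4s (window 0): DENY
  req#11 t=4s (window 0): DENY
  req#12 t=5s (window 1): ALLOW
  req#13 t=5s (window 1): ALLOW
  req#14 t=6s (window 1): ALLOW
  req#15 t=6s (window 1): ALLOW
  req#16 t=7s (window 1): ALLOW
  req#17 t=7s (window 1): DENY
  req#18 t=8s (window 1): DENY
  req#19 t=8s (window 1): DENY
  req#20 t=9s (window 1): DENY
  req#21 t=9s (window 1): DENY

Allowed counts by window: 5 5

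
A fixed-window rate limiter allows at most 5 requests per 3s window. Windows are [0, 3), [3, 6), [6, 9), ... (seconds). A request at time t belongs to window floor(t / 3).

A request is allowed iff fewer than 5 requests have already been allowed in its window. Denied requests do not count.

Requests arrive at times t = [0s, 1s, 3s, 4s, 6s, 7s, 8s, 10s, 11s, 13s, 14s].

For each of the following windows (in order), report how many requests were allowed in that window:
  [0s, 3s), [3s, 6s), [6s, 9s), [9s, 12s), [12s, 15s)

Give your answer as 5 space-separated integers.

Processing requests:
  req#1 t=0s (window 0): ALLOW
  req#2 t=1s (window 0): ALLOW
  req#3 t=3s (window 1): ALLOW
  req#4 t=4s (window 1): ALLOW
  req#5 t=6s (window 2): ALLOW
  req#6 t=7s (window 2): ALLOW
  req#7 t=8s (window 2): ALLOW
  req#8 t=10s (window 3): ALLOW
  req#9 t=11s (window 3): ALLOW
  req#10 t=13s (window 4): ALLOW
  req#11 t=14s (window 4): ALLOW

Allowed counts by window: 2 2 3 2 2

Answer: 2 2 3 2 2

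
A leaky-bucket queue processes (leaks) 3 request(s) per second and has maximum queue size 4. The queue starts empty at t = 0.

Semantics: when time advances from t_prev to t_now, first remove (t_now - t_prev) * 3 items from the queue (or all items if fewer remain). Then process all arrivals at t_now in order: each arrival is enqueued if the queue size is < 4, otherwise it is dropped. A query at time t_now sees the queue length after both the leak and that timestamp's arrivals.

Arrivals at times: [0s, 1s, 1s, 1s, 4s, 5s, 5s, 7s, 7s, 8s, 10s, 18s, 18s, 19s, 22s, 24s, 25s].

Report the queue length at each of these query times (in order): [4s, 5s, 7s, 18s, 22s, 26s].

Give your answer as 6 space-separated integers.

Answer: 1 2 2 2 1 0

Derivation:
Queue lengths at query times:
  query t=4s: backlog = 1
  query t=5s: backlog = 2
  query t=7s: backlog = 2
  query t=18s: backlog = 2
  query t=22s: backlog = 1
  query t=26s: backlog = 0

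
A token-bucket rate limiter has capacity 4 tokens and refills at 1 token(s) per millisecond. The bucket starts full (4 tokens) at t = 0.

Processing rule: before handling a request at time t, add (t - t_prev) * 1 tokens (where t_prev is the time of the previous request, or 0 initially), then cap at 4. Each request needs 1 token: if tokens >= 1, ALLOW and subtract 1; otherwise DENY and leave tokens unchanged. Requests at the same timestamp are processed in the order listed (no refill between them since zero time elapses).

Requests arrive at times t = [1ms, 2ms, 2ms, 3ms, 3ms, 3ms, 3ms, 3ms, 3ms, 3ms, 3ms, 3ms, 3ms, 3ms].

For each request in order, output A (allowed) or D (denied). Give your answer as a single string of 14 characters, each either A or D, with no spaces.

Answer: AAAAAADDDDDDDD

Derivation:
Simulating step by step:
  req#1 t=1ms: ALLOW
  req#2 t=2ms: ALLOW
  req#3 t=2ms: ALLOW
  req#4 t=3ms: ALLOW
  req#5 t=3ms: ALLOW
  req#6 t=3ms: ALLOW
  req#7 t=3ms: DENY
  req#8 t=3ms: DENY
  req#9 t=3ms: DENY
  req#10 t=3ms: DENY
  req#11 t=3ms: DENY
  req#12 t=3ms: DENY
  req#13 t=3ms: DENY
  req#14 t=3ms: DENY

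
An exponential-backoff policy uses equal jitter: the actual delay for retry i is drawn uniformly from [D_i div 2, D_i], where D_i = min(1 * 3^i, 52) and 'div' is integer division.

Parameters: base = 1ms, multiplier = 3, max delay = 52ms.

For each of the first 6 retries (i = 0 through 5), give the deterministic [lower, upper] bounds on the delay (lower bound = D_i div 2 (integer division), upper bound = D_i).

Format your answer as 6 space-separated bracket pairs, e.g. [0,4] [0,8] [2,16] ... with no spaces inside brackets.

Computing bounds per retry:
  i=0: D_i=min(1*3^0,52)=1, bounds=[0,1]
  i=1: D_i=min(1*3^1,52)=3, bounds=[1,3]
  i=2: D_i=min(1*3^2,52)=9, bounds=[4,9]
  i=3: D_i=min(1*3^3,52)=27, bounds=[13,27]
  i=4: D_i=min(1*3^4,52)=52, bounds=[26,52]
  i=5: D_i=min(1*3^5,52)=52, bounds=[26,52]

Answer: [0,1] [1,3] [4,9] [13,27] [26,52] [26,52]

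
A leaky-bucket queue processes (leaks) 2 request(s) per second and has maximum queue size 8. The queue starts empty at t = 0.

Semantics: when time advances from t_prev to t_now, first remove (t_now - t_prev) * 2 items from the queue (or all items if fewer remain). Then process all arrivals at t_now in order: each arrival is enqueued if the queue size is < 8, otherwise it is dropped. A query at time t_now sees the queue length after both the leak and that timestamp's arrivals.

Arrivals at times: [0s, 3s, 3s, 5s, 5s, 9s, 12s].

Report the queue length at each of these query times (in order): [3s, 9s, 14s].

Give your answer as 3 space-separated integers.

Queue lengths at query times:
  query t=3s: backlog = 2
  query t=9s: backlog = 1
  query t=14s: backlog = 0

Answer: 2 1 0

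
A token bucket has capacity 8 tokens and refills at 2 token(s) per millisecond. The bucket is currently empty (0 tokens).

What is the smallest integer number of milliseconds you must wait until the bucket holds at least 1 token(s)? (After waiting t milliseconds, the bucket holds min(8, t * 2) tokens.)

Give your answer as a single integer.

Answer: 1

Derivation:
Need t * 2 >= 1, so t >= 1/2.
Smallest integer t = ceil(1/2) = 1.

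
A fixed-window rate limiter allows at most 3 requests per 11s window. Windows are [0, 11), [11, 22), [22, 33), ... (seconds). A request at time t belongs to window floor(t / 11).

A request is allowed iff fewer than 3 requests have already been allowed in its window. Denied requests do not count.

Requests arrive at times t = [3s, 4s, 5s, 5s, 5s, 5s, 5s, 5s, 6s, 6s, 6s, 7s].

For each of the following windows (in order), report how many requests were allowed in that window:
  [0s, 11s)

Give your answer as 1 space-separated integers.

Processing requests:
  req#1 t=3s (window 0): ALLOW
  req#2 t=4s (window 0): ALLOW
  req#3 t=5s (window 0): ALLOW
  req#4 t=5s (window 0): DENY
  req#5 t=5s (window 0): DENY
  req#6 t=5s (window 0): DENY
  req#7 t=5s (window 0): DENY
  req#8 t=5s (window 0): DENY
  req#9 t=6s (window 0): DENY
  req#10 t=6s (window 0): DENY
  req#11 t=6s (window 0): DENY
  req#12 t=7s (window 0): DENY

Allowed counts by window: 3

Answer: 3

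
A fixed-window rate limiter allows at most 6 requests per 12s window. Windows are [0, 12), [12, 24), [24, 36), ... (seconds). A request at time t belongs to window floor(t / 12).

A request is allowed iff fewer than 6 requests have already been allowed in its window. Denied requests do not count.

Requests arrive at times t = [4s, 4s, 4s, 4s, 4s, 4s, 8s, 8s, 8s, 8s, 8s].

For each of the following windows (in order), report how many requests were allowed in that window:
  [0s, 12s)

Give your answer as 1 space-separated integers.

Processing requests:
  req#1 t=4s (window 0): ALLOW
  req#2 t=4s (window 0): ALLOW
  req#3 t=4s (window 0): ALLOW
  req#4 t=4s (window 0): ALLOW
  req#5 t=4s (window 0): ALLOW
  req#6 t=4s (window 0): ALLOW
  req#7 t=8s (window 0): DENY
  req#8 t=8s (window 0): DENY
  req#9 t=8s (window 0): DENY
  req#10 t=8s (window 0): DENY
  req#11 t=8s (window 0): DENY

Allowed counts by window: 6

Answer: 6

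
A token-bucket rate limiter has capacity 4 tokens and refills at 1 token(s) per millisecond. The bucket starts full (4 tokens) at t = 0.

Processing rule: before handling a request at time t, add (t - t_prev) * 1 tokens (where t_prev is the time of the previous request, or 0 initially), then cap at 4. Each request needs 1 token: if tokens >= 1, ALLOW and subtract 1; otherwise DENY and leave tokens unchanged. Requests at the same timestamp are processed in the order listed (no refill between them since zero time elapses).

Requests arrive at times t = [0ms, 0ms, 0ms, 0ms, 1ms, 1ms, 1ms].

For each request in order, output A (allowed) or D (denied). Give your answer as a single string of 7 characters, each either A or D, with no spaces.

Simulating step by step:
  req#1 t=0ms: ALLOW
  req#2 t=0ms: ALLOW
  req#3 t=0ms: ALLOW
  req#4 t=0ms: ALLOW
  req#5 t=1ms: ALLOW
  req#6 t=1ms: DENY
  req#7 t=1ms: DENY

Answer: AAAAADD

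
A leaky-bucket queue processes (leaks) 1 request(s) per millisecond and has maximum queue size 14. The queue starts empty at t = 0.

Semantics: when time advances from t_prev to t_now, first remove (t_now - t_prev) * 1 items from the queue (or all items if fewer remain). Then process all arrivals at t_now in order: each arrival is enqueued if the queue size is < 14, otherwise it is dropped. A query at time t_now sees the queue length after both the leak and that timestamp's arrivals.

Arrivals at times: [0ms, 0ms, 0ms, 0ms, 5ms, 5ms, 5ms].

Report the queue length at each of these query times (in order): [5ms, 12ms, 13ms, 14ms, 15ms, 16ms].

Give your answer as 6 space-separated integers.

Answer: 3 0 0 0 0 0

Derivation:
Queue lengths at query times:
  query t=5ms: backlog = 3
  query t=12ms: backlog = 0
  query t=13ms: backlog = 0
  query t=14ms: backlog = 0
  query t=15ms: backlog = 0
  query t=16ms: backlog = 0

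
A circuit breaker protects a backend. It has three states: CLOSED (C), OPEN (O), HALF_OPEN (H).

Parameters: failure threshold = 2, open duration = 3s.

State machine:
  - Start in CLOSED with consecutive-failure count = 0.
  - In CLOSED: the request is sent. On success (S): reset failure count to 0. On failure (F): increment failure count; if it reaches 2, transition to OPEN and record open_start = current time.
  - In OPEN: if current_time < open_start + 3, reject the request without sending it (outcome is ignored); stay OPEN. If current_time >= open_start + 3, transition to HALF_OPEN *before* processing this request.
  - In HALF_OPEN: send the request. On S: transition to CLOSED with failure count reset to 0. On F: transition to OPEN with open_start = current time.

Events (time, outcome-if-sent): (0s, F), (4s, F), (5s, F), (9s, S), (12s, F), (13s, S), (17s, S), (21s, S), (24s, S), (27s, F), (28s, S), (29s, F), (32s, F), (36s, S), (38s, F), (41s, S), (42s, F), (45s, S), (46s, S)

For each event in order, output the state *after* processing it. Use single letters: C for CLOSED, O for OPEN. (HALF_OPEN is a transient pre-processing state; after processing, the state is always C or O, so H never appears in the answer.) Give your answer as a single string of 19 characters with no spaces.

Answer: COOCCCCCCCCCOCCCCCC

Derivation:
State after each event:
  event#1 t=0s outcome=F: state=CLOSED
  event#2 t=4s outcome=F: state=OPEN
  event#3 t=5s outcome=F: state=OPEN
  event#4 t=9s outcome=S: state=CLOSED
  event#5 t=12s outcome=F: state=CLOSED
  event#6 t=13s outcome=S: state=CLOSED
  event#7 t=17s outcome=S: state=CLOSED
  event#8 t=21s outcome=S: state=CLOSED
  event#9 t=24s outcome=S: state=CLOSED
  event#10 t=27s outcome=F: state=CLOSED
  event#11 t=28s outcome=S: state=CLOSED
  event#12 t=29s outcome=F: state=CLOSED
  event#13 t=32s outcome=F: state=OPEN
  event#14 t=36s outcome=S: state=CLOSED
  event#15 t=38s outcome=F: state=CLOSED
  event#16 t=41s outcome=S: state=CLOSED
  event#17 t=42s outcome=F: state=CLOSED
  event#18 t=45s outcome=S: state=CLOSED
  event#19 t=46s outcome=S: state=CLOSED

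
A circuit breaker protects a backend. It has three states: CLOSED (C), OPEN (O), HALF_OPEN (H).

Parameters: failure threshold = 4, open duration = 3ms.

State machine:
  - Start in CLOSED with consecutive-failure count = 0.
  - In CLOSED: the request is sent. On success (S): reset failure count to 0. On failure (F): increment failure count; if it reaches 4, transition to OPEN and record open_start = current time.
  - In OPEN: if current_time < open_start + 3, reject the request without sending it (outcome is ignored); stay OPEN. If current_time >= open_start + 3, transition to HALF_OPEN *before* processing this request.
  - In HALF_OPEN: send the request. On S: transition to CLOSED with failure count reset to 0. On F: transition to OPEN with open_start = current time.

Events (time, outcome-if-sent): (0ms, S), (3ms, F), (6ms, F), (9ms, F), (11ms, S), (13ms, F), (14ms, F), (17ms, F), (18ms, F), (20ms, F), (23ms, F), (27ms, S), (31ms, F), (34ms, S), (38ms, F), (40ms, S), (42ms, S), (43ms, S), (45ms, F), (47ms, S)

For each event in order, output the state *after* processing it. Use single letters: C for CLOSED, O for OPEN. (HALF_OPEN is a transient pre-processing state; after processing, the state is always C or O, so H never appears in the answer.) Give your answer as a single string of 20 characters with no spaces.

State after each event:
  event#1 t=0ms outcome=S: state=CLOSED
  event#2 t=3ms outcome=F: state=CLOSED
  event#3 t=6ms outcome=F: state=CLOSED
  event#4 t=9ms outcome=F: state=CLOSED
  event#5 t=11ms outcome=S: state=CLOSED
  event#6 t=13ms outcome=F: state=CLOSED
  event#7 t=14ms outcome=F: state=CLOSED
  event#8 t=17ms outcome=F: state=CLOSED
  event#9 t=18ms outcome=F: state=OPEN
  event#10 t=20ms outcome=F: state=OPEN
  event#11 t=23ms outcome=F: state=OPEN
  event#12 t=27ms outcome=S: state=CLOSED
  event#13 t=31ms outcome=F: state=CLOSED
  event#14 t=34ms outcome=S: state=CLOSED
  event#15 t=38ms outcome=F: state=CLOSED
  event#16 t=40ms outcome=S: state=CLOSED
  event#17 t=42ms outcome=S: state=CLOSED
  event#18 t=43ms outcome=S: state=CLOSED
  event#19 t=45ms outcome=F: state=CLOSED
  event#20 t=47ms outcome=S: state=CLOSED

Answer: CCCCCCCCOOOCCCCCCCCC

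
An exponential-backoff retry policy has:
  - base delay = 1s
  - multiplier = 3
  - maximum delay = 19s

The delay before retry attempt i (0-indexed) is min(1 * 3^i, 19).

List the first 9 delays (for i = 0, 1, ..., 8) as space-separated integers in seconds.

Computing each delay:
  i=0: min(1*3^0, 19) = 1
  i=1: min(1*3^1, 19) = 3
  i=2: min(1*3^2, 19) = 9
  i=3: min(1*3^3, 19) = 19
  i=4: min(1*3^4, 19) = 19
  i=5: min(1*3^5, 19) = 19
  i=6: min(1*3^6, 19) = 19
  i=7: min(1*3^7, 19) = 19
  i=8: min(1*3^8, 19) = 19

Answer: 1 3 9 19 19 19 19 19 19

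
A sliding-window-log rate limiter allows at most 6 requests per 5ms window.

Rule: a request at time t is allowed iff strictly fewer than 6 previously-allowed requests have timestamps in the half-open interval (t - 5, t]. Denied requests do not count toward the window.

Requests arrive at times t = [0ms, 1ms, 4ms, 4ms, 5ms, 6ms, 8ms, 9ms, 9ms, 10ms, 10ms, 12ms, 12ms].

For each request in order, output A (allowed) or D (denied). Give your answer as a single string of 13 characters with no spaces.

Answer: AAAAAAAAAAAAD

Derivation:
Tracking allowed requests in the window:
  req#1 t=0ms: ALLOW
  req#2 t=1ms: ALLOW
  req#3 t=4ms: ALLOW
  req#4 t=4ms: ALLOW
  req#5 t=5ms: ALLOW
  req#6 t=6ms: ALLOW
  req#7 t=8ms: ALLOW
  req#8 t=9ms: ALLOW
  req#9 t=9ms: ALLOW
  req#10 t=10ms: ALLOW
  req#11 t=10ms: ALLOW
  req#12 t=12ms: ALLOW
  req#13 t=12ms: DENY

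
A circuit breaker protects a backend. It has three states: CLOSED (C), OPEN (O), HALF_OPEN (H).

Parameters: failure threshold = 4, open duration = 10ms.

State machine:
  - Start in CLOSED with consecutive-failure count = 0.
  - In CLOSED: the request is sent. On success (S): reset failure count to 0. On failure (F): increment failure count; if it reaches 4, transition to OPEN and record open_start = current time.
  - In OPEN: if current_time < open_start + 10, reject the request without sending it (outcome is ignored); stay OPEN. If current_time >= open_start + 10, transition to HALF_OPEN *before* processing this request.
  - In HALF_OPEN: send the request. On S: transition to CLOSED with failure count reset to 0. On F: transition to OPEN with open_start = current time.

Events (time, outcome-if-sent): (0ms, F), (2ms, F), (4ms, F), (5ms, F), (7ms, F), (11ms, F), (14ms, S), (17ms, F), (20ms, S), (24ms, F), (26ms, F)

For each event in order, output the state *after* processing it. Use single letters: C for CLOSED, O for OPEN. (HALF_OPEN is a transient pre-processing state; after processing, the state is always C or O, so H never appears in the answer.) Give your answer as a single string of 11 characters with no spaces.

Answer: CCCOOOOOOOO

Derivation:
State after each event:
  event#1 t=0ms outcome=F: state=CLOSED
  event#2 t=2ms outcome=F: state=CLOSED
  event#3 t=4ms outcome=F: state=CLOSED
  event#4 t=5ms outcome=F: state=OPEN
  event#5 t=7ms outcome=F: state=OPEN
  event#6 t=11ms outcome=F: state=OPEN
  event#7 t=14ms outcome=S: state=OPEN
  event#8 t=17ms outcome=F: state=OPEN
  event#9 t=20ms outcome=S: state=OPEN
  event#10 t=24ms outcome=F: state=OPEN
  event#11 t=26ms outcome=F: state=OPEN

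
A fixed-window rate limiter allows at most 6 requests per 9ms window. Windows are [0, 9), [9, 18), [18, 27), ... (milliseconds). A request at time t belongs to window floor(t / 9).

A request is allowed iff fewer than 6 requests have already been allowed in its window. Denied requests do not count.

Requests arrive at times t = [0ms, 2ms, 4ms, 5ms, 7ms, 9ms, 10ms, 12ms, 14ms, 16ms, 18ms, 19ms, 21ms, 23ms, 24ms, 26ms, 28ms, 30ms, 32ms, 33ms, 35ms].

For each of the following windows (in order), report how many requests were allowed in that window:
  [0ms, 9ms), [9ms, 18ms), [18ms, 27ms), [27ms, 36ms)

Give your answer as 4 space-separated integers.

Processing requests:
  req#1 t=0ms (window 0): ALLOW
  req#2 t=2ms (window 0): ALLOW
  req#3 t=4ms (window 0): ALLOW
  req#4 t=5ms (window 0): ALLOW
  req#5 t=7ms (window 0): ALLOW
  req#6 t=9ms (window 1): ALLOW
  req#7 t=10ms (window 1): ALLOW
  req#8 t=12ms (window 1): ALLOW
  req#9 t=14ms (window 1): ALLOW
  req#10 t=16ms (window 1): ALLOW
  req#11 t=18ms (window 2): ALLOW
  req#12 t=19ms (window 2): ALLOW
  req#13 t=21ms (window 2): ALLOW
  req#14 t=23ms (window 2): ALLOW
  req#15 t=24ms (window 2): ALLOW
  req#16 t=26ms (window 2): ALLOW
  req#17 t=28ms (window 3): ALLOW
  req#18 t=30ms (window 3): ALLOW
  req#19 t=32ms (window 3): ALLOW
  req#20 t=33ms (window 3): ALLOW
  req#21 t=35ms (window 3): ALLOW

Allowed counts by window: 5 5 6 5

Answer: 5 5 6 5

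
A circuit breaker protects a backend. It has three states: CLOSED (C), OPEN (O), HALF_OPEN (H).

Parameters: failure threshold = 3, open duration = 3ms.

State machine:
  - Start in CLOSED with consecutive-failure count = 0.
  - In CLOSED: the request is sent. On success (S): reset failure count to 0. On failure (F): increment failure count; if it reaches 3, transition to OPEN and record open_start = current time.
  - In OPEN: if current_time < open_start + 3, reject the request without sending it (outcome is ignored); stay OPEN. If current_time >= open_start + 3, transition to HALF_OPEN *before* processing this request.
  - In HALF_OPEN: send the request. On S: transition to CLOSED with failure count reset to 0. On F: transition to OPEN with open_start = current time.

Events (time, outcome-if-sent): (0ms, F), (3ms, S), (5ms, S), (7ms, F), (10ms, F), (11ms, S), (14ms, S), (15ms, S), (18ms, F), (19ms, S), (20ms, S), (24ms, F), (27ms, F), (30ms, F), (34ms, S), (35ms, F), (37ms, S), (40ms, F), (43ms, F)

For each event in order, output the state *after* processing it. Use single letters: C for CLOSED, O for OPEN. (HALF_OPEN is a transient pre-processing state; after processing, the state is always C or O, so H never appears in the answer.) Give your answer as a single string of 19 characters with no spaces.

Answer: CCCCCCCCCCCCCOCCCCC

Derivation:
State after each event:
  event#1 t=0ms outcome=F: state=CLOSED
  event#2 t=3ms outcome=S: state=CLOSED
  event#3 t=5ms outcome=S: state=CLOSED
  event#4 t=7ms outcome=F: state=CLOSED
  event#5 t=10ms outcome=F: state=CLOSED
  event#6 t=11ms outcome=S: state=CLOSED
  event#7 t=14ms outcome=S: state=CLOSED
  event#8 t=15ms outcome=S: state=CLOSED
  event#9 t=18ms outcome=F: state=CLOSED
  event#10 t=19ms outcome=S: state=CLOSED
  event#11 t=20ms outcome=S: state=CLOSED
  event#12 t=24ms outcome=F: state=CLOSED
  event#13 t=27ms outcome=F: state=CLOSED
  event#14 t=30ms outcome=F: state=OPEN
  event#15 t=34ms outcome=S: state=CLOSED
  event#16 t=35ms outcome=F: state=CLOSED
  event#17 t=37ms outcome=S: state=CLOSED
  event#18 t=40ms outcome=F: state=CLOSED
  event#19 t=43ms outcome=F: state=CLOSED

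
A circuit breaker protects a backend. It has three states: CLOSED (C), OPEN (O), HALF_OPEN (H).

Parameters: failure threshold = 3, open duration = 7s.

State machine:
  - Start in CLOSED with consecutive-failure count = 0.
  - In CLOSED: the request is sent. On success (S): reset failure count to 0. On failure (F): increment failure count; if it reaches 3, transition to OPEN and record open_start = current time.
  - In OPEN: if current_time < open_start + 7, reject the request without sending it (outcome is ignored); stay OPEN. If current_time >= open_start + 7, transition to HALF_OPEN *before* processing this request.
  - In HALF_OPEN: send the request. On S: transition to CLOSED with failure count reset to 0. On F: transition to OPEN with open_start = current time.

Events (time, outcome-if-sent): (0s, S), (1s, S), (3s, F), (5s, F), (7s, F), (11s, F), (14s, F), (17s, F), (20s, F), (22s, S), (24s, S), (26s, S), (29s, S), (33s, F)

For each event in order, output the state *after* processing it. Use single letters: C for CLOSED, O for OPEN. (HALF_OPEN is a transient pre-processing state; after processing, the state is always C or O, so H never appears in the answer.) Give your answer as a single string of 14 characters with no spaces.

Answer: CCCCOOOOOCCCCC

Derivation:
State after each event:
  event#1 t=0s outcome=S: state=CLOSED
  event#2 t=1s outcome=S: state=CLOSED
  event#3 t=3s outcome=F: state=CLOSED
  event#4 t=5s outcome=F: state=CLOSED
  event#5 t=7s outcome=F: state=OPEN
  event#6 t=11s outcome=F: state=OPEN
  event#7 t=14s outcome=F: state=OPEN
  event#8 t=17s outcome=F: state=OPEN
  event#9 t=20s outcome=F: state=OPEN
  event#10 t=22s outcome=S: state=CLOSED
  event#11 t=24s outcome=S: state=CLOSED
  event#12 t=26s outcome=S: state=CLOSED
  event#13 t=29s outcome=S: state=CLOSED
  event#14 t=33s outcome=F: state=CLOSED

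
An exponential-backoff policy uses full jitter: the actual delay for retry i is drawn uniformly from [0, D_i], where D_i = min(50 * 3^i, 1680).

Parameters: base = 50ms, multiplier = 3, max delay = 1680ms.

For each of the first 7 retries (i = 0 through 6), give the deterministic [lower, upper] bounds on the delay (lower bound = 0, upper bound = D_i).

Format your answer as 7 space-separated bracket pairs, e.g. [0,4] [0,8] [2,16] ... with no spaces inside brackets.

Answer: [0,50] [0,150] [0,450] [0,1350] [0,1680] [0,1680] [0,1680]

Derivation:
Computing bounds per retry:
  i=0: D_i=min(50*3^0,1680)=50, bounds=[0,50]
  i=1: D_i=min(50*3^1,1680)=150, bounds=[0,150]
  i=2: D_i=min(50*3^2,1680)=450, bounds=[0,450]
  i=3: D_i=min(50*3^3,1680)=1350, bounds=[0,1350]
  i=4: D_i=min(50*3^4,1680)=1680, bounds=[0,1680]
  i=5: D_i=min(50*3^5,1680)=1680, bounds=[0,1680]
  i=6: D_i=min(50*3^6,1680)=1680, bounds=[0,1680]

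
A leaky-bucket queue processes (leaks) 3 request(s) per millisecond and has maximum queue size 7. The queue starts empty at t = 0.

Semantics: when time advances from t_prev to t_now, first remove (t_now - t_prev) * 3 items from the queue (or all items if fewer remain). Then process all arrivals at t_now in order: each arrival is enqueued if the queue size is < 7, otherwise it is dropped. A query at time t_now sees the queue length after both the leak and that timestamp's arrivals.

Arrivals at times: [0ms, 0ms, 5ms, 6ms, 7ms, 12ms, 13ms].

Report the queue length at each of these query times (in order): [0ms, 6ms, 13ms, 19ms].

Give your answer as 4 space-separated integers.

Queue lengths at query times:
  query t=0ms: backlog = 2
  query t=6ms: backlog = 1
  query t=13ms: backlog = 1
  query t=19ms: backlog = 0

Answer: 2 1 1 0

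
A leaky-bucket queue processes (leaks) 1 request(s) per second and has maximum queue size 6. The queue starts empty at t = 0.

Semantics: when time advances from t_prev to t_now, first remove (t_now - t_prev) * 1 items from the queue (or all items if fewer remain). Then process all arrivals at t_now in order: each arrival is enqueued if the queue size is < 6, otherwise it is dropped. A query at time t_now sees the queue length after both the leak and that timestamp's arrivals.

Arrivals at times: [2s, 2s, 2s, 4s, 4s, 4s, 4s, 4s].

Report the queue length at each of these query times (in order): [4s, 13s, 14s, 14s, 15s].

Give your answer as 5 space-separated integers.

Queue lengths at query times:
  query t=4s: backlog = 6
  query t=13s: backlog = 0
  query t=14s: backlog = 0
  query t=14s: backlog = 0
  query t=15s: backlog = 0

Answer: 6 0 0 0 0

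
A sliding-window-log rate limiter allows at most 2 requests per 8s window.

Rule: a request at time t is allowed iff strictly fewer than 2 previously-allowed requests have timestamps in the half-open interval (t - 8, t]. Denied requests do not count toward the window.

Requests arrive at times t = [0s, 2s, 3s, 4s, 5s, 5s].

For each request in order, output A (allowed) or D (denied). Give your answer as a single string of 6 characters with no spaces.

Answer: AADDDD

Derivation:
Tracking allowed requests in the window:
  req#1 t=0s: ALLOW
  req#2 t=2s: ALLOW
  req#3 t=3s: DENY
  req#4 t=4s: DENY
  req#5 t=5s: DENY
  req#6 t=5s: DENY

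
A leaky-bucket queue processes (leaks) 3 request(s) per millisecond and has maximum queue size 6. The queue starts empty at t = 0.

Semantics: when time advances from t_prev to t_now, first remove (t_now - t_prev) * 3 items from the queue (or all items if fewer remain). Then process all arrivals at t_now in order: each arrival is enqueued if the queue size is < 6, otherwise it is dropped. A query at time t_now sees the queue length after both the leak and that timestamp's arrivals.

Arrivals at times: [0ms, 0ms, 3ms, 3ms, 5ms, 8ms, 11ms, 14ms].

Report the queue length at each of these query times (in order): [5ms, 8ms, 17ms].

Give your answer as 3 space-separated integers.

Queue lengths at query times:
  query t=5ms: backlog = 1
  query t=8ms: backlog = 1
  query t=17ms: backlog = 0

Answer: 1 1 0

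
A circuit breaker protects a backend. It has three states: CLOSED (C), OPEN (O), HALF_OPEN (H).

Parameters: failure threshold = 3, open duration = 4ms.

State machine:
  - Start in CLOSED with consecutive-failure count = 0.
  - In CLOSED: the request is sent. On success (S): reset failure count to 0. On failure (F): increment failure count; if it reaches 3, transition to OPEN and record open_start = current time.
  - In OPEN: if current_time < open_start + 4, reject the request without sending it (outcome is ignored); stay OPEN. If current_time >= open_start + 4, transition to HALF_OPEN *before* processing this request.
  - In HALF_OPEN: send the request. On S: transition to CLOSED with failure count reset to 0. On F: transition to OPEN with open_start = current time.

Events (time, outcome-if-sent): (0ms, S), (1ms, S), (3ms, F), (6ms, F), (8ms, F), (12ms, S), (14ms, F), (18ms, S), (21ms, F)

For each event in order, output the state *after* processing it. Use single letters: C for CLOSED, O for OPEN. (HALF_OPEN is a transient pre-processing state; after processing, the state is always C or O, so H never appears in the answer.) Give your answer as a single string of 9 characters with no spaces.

Answer: CCCCOCCCC

Derivation:
State after each event:
  event#1 t=0ms outcome=S: state=CLOSED
  event#2 t=1ms outcome=S: state=CLOSED
  event#3 t=3ms outcome=F: state=CLOSED
  event#4 t=6ms outcome=F: state=CLOSED
  event#5 t=8ms outcome=F: state=OPEN
  event#6 t=12ms outcome=S: state=CLOSED
  event#7 t=14ms outcome=F: state=CLOSED
  event#8 t=18ms outcome=S: state=CLOSED
  event#9 t=21ms outcome=F: state=CLOSED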